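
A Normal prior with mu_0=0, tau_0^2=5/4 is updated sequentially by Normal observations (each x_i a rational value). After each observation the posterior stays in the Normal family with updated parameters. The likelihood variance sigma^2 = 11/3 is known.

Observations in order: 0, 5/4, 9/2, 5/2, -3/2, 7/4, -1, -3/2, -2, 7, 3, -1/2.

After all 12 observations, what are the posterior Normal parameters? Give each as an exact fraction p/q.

obs 1: x=0 → posterior Normal(0, 55/59)
obs 2: x=5/4 → posterior Normal(75/296, 55/74)
obs 3: x=9/2 → posterior Normal(345/356, 55/89)
obs 4: x=5/2 → posterior Normal(495/416, 55/104)
obs 5: x=-3/2 → posterior Normal(405/476, 55/119)
obs 6: x=7/4 → posterior Normal(255/268, 55/134)
obs 7: x=-1 → posterior Normal(225/298, 55/149)
obs 8: x=-3/2 → posterior Normal(45/82, 55/164)
obs 9: x=-2 → posterior Normal(60/179, 55/179)
obs 10: x=7 → posterior Normal(165/194, 55/194)
obs 11: x=3 → posterior Normal(210/209, 5/19)
obs 12: x=-1/2 → posterior Normal(405/448, 55/224)

mu_0=405/448, tau_0^2=55/224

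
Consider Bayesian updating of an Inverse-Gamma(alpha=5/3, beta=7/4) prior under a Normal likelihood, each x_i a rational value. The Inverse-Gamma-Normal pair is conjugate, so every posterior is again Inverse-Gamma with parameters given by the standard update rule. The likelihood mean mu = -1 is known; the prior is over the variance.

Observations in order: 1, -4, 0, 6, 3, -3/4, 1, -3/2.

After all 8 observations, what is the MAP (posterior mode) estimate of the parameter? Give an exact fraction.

obs 1: x=1 → posterior Inverse-Gamma(13/6, 15/4)
obs 2: x=-4 → posterior Inverse-Gamma(8/3, 33/4)
obs 3: x=0 → posterior Inverse-Gamma(19/6, 35/4)
obs 4: x=6 → posterior Inverse-Gamma(11/3, 133/4)
obs 5: x=3 → posterior Inverse-Gamma(25/6, 165/4)
obs 6: x=-3/4 → posterior Inverse-Gamma(14/3, 1321/32)
obs 7: x=1 → posterior Inverse-Gamma(31/6, 1385/32)
obs 8: x=-3/2 → posterior Inverse-Gamma(17/3, 1389/32)

4167/640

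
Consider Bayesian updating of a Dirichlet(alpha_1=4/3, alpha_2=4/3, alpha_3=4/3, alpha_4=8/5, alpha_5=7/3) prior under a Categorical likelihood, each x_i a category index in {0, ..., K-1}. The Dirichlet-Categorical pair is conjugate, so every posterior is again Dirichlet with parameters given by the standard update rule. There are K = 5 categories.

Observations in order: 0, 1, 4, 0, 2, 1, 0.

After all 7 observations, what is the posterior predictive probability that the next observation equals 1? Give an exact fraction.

25/112

obs 1: x=0 → posterior Dirichlet(7/3, 4/3, 4/3, 8/5, 7/3)
obs 2: x=1 → posterior Dirichlet(7/3, 7/3, 4/3, 8/5, 7/3)
obs 3: x=4 → posterior Dirichlet(7/3, 7/3, 4/3, 8/5, 10/3)
obs 4: x=0 → posterior Dirichlet(10/3, 7/3, 4/3, 8/5, 10/3)
obs 5: x=2 → posterior Dirichlet(10/3, 7/3, 7/3, 8/5, 10/3)
obs 6: x=1 → posterior Dirichlet(10/3, 10/3, 7/3, 8/5, 10/3)
obs 7: x=0 → posterior Dirichlet(13/3, 10/3, 7/3, 8/5, 10/3)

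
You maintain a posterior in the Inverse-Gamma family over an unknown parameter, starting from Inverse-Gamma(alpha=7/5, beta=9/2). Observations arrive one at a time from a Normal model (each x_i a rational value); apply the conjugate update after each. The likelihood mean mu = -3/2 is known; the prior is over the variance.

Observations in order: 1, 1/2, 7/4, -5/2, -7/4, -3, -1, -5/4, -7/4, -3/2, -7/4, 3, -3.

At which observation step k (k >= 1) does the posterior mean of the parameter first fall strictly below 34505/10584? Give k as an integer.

obs 1: x=1 → posterior Inverse-Gamma(19/10, 61/8)
obs 2: x=1/2 → posterior Inverse-Gamma(12/5, 77/8)
obs 3: x=7/4 → posterior Inverse-Gamma(29/10, 477/32)
obs 4: x=-5/2 → posterior Inverse-Gamma(17/5, 493/32)
obs 5: x=-7/4 → posterior Inverse-Gamma(39/10, 247/16)
obs 6: x=-3 → posterior Inverse-Gamma(22/5, 265/16)
obs 7: x=-1 → posterior Inverse-Gamma(49/10, 267/16)
obs 8: x=-5/4 → posterior Inverse-Gamma(27/5, 535/32)
obs 9: x=-7/4 → posterior Inverse-Gamma(59/10, 67/4)
obs 10: x=-3/2 → posterior Inverse-Gamma(32/5, 67/4)
obs 11: x=-7/4 → posterior Inverse-Gamma(69/10, 537/32)
obs 12: x=3 → posterior Inverse-Gamma(37/5, 861/32)
obs 13: x=-3 → posterior Inverse-Gamma(79/10, 897/32)

k = 10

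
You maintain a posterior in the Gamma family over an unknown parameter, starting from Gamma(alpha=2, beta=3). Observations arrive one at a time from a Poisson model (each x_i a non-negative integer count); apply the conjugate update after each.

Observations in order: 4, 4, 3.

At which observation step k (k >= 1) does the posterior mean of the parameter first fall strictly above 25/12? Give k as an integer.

obs 1: x=4 → posterior Gamma(6, 4)
obs 2: x=4 → posterior Gamma(10, 5)
obs 3: x=3 → posterior Gamma(13, 6)

k = 3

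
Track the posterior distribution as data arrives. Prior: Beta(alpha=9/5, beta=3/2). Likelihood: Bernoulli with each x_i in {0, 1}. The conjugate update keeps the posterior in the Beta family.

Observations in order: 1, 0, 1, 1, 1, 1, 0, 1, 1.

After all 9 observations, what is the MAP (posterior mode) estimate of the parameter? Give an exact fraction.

78/103

obs 1: x=1 → posterior Beta(14/5, 3/2)
obs 2: x=0 → posterior Beta(14/5, 5/2)
obs 3: x=1 → posterior Beta(19/5, 5/2)
obs 4: x=1 → posterior Beta(24/5, 5/2)
obs 5: x=1 → posterior Beta(29/5, 5/2)
obs 6: x=1 → posterior Beta(34/5, 5/2)
obs 7: x=0 → posterior Beta(34/5, 7/2)
obs 8: x=1 → posterior Beta(39/5, 7/2)
obs 9: x=1 → posterior Beta(44/5, 7/2)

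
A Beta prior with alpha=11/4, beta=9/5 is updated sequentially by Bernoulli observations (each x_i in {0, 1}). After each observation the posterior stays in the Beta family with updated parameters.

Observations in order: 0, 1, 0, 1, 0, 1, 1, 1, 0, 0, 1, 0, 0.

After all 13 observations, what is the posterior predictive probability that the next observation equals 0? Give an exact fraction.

176/351

obs 1: x=0 → posterior Beta(11/4, 14/5)
obs 2: x=1 → posterior Beta(15/4, 14/5)
obs 3: x=0 → posterior Beta(15/4, 19/5)
obs 4: x=1 → posterior Beta(19/4, 19/5)
obs 5: x=0 → posterior Beta(19/4, 24/5)
obs 6: x=1 → posterior Beta(23/4, 24/5)
obs 7: x=1 → posterior Beta(27/4, 24/5)
obs 8: x=1 → posterior Beta(31/4, 24/5)
obs 9: x=0 → posterior Beta(31/4, 29/5)
obs 10: x=0 → posterior Beta(31/4, 34/5)
obs 11: x=1 → posterior Beta(35/4, 34/5)
obs 12: x=0 → posterior Beta(35/4, 39/5)
obs 13: x=0 → posterior Beta(35/4, 44/5)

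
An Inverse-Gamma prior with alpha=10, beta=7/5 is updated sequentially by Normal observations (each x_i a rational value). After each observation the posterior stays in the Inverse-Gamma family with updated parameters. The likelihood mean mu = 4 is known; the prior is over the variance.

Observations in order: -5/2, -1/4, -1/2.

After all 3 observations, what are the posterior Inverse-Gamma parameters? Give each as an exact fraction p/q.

obs 1: x=-5/2 → posterior Inverse-Gamma(21/2, 901/40)
obs 2: x=-1/4 → posterior Inverse-Gamma(11, 5049/160)
obs 3: x=-1/2 → posterior Inverse-Gamma(23/2, 6669/160)

alpha=23/2, beta=6669/160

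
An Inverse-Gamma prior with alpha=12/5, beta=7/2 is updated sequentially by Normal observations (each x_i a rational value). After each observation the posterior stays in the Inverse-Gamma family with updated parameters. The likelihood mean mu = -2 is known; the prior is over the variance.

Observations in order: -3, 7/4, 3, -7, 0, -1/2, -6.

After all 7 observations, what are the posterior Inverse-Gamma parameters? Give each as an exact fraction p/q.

alpha=59/10, beta=1509/32

obs 1: x=-3 → posterior Inverse-Gamma(29/10, 4)
obs 2: x=7/4 → posterior Inverse-Gamma(17/5, 353/32)
obs 3: x=3 → posterior Inverse-Gamma(39/10, 753/32)
obs 4: x=-7 → posterior Inverse-Gamma(22/5, 1153/32)
obs 5: x=0 → posterior Inverse-Gamma(49/10, 1217/32)
obs 6: x=-1/2 → posterior Inverse-Gamma(27/5, 1253/32)
obs 7: x=-6 → posterior Inverse-Gamma(59/10, 1509/32)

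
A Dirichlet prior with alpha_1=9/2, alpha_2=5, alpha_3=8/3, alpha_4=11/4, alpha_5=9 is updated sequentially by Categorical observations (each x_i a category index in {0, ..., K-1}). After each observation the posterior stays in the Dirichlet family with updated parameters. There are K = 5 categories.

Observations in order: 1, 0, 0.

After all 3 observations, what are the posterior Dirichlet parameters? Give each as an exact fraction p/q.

obs 1: x=1 → posterior Dirichlet(9/2, 6, 8/3, 11/4, 9)
obs 2: x=0 → posterior Dirichlet(11/2, 6, 8/3, 11/4, 9)
obs 3: x=0 → posterior Dirichlet(13/2, 6, 8/3, 11/4, 9)

alpha_1=13/2, alpha_2=6, alpha_3=8/3, alpha_4=11/4, alpha_5=9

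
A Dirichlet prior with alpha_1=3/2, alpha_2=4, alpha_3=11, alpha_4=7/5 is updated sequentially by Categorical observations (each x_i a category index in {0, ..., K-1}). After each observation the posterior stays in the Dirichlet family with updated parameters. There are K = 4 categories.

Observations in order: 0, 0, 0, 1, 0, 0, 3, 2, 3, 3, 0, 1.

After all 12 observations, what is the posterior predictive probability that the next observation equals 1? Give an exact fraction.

obs 1: x=0 → posterior Dirichlet(5/2, 4, 11, 7/5)
obs 2: x=0 → posterior Dirichlet(7/2, 4, 11, 7/5)
obs 3: x=0 → posterior Dirichlet(9/2, 4, 11, 7/5)
obs 4: x=1 → posterior Dirichlet(9/2, 5, 11, 7/5)
obs 5: x=0 → posterior Dirichlet(11/2, 5, 11, 7/5)
obs 6: x=0 → posterior Dirichlet(13/2, 5, 11, 7/5)
obs 7: x=3 → posterior Dirichlet(13/2, 5, 11, 12/5)
obs 8: x=2 → posterior Dirichlet(13/2, 5, 12, 12/5)
obs 9: x=3 → posterior Dirichlet(13/2, 5, 12, 17/5)
obs 10: x=3 → posterior Dirichlet(13/2, 5, 12, 22/5)
obs 11: x=0 → posterior Dirichlet(15/2, 5, 12, 22/5)
obs 12: x=1 → posterior Dirichlet(15/2, 6, 12, 22/5)

60/299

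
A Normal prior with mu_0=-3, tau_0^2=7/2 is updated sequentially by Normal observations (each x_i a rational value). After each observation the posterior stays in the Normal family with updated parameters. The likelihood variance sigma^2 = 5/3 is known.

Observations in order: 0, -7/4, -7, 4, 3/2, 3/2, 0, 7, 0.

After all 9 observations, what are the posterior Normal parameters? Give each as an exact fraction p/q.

mu_0=321/796, tau_0^2=35/199

obs 1: x=0 → posterior Normal(-30/31, 35/31)
obs 2: x=-7/4 → posterior Normal(-267/208, 35/52)
obs 3: x=-7 → posterior Normal(-855/292, 35/73)
obs 4: x=4 → posterior Normal(-519/376, 35/94)
obs 5: x=3/2 → posterior Normal(-393/460, 7/23)
obs 6: x=3/2 → posterior Normal(-267/544, 35/136)
obs 7: x=0 → posterior Normal(-267/628, 35/157)
obs 8: x=7 → posterior Normal(321/712, 35/178)
obs 9: x=0 → posterior Normal(321/796, 35/199)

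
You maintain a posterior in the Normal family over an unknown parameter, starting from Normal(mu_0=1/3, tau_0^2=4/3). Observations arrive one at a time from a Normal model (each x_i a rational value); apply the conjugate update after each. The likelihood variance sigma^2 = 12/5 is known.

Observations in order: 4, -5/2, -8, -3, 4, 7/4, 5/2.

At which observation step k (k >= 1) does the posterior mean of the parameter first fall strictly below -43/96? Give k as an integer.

k = 3

obs 1: x=4 → posterior Normal(23/14, 6/7)
obs 2: x=-5/2 → posterior Normal(21/38, 12/19)
obs 3: x=-8 → posterior Normal(-59/48, 1/2)
obs 4: x=-3 → posterior Normal(-89/58, 12/29)
obs 5: x=4 → posterior Normal(-49/68, 6/17)
obs 6: x=7/4 → posterior Normal(-21/52, 4/13)
obs 7: x=5/2 → posterior Normal(-13/176, 3/11)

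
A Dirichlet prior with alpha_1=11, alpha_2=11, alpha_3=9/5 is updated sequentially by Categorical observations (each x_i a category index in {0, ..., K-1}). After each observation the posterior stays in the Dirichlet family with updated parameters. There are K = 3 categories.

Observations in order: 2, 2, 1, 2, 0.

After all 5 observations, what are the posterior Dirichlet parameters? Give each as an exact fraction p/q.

obs 1: x=2 → posterior Dirichlet(11, 11, 14/5)
obs 2: x=2 → posterior Dirichlet(11, 11, 19/5)
obs 3: x=1 → posterior Dirichlet(11, 12, 19/5)
obs 4: x=2 → posterior Dirichlet(11, 12, 24/5)
obs 5: x=0 → posterior Dirichlet(12, 12, 24/5)

alpha_1=12, alpha_2=12, alpha_3=24/5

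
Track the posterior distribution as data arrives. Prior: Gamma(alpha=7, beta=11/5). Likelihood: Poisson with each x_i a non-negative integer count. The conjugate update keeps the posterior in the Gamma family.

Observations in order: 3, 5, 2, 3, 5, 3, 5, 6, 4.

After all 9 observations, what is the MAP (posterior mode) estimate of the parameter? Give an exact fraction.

15/4

obs 1: x=3 → posterior Gamma(10, 16/5)
obs 2: x=5 → posterior Gamma(15, 21/5)
obs 3: x=2 → posterior Gamma(17, 26/5)
obs 4: x=3 → posterior Gamma(20, 31/5)
obs 5: x=5 → posterior Gamma(25, 36/5)
obs 6: x=3 → posterior Gamma(28, 41/5)
obs 7: x=5 → posterior Gamma(33, 46/5)
obs 8: x=6 → posterior Gamma(39, 51/5)
obs 9: x=4 → posterior Gamma(43, 56/5)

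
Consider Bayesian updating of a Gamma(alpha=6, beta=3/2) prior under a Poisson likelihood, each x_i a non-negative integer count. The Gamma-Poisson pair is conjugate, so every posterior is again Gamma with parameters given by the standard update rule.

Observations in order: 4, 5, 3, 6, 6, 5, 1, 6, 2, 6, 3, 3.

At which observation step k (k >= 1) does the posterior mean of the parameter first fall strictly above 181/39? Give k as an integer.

k = 6

obs 1: x=4 → posterior Gamma(10, 5/2)
obs 2: x=5 → posterior Gamma(15, 7/2)
obs 3: x=3 → posterior Gamma(18, 9/2)
obs 4: x=6 → posterior Gamma(24, 11/2)
obs 5: x=6 → posterior Gamma(30, 13/2)
obs 6: x=5 → posterior Gamma(35, 15/2)
obs 7: x=1 → posterior Gamma(36, 17/2)
obs 8: x=6 → posterior Gamma(42, 19/2)
obs 9: x=2 → posterior Gamma(44, 21/2)
obs 10: x=6 → posterior Gamma(50, 23/2)
obs 11: x=3 → posterior Gamma(53, 25/2)
obs 12: x=3 → posterior Gamma(56, 27/2)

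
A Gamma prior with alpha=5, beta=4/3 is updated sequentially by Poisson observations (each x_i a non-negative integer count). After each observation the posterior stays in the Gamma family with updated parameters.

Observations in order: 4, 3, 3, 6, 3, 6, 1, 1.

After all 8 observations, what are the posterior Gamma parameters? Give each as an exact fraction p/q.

obs 1: x=4 → posterior Gamma(9, 7/3)
obs 2: x=3 → posterior Gamma(12, 10/3)
obs 3: x=3 → posterior Gamma(15, 13/3)
obs 4: x=6 → posterior Gamma(21, 16/3)
obs 5: x=3 → posterior Gamma(24, 19/3)
obs 6: x=6 → posterior Gamma(30, 22/3)
obs 7: x=1 → posterior Gamma(31, 25/3)
obs 8: x=1 → posterior Gamma(32, 28/3)

alpha=32, beta=28/3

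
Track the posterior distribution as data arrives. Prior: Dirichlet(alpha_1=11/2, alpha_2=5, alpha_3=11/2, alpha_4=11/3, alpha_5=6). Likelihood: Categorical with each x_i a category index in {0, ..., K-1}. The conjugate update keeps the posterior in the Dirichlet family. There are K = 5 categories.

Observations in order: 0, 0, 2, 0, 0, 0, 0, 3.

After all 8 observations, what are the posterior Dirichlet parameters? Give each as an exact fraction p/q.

obs 1: x=0 → posterior Dirichlet(13/2, 5, 11/2, 11/3, 6)
obs 2: x=0 → posterior Dirichlet(15/2, 5, 11/2, 11/3, 6)
obs 3: x=2 → posterior Dirichlet(15/2, 5, 13/2, 11/3, 6)
obs 4: x=0 → posterior Dirichlet(17/2, 5, 13/2, 11/3, 6)
obs 5: x=0 → posterior Dirichlet(19/2, 5, 13/2, 11/3, 6)
obs 6: x=0 → posterior Dirichlet(21/2, 5, 13/2, 11/3, 6)
obs 7: x=0 → posterior Dirichlet(23/2, 5, 13/2, 11/3, 6)
obs 8: x=3 → posterior Dirichlet(23/2, 5, 13/2, 14/3, 6)

alpha_1=23/2, alpha_2=5, alpha_3=13/2, alpha_4=14/3, alpha_5=6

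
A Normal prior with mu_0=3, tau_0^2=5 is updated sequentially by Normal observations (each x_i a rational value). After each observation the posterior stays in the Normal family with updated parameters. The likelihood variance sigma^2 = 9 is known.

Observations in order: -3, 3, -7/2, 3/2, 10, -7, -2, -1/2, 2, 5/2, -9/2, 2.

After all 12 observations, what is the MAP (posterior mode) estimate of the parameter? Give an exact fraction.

59/138

obs 1: x=-3 → posterior Normal(6/7, 45/14)
obs 2: x=3 → posterior Normal(27/19, 45/19)
obs 3: x=-7/2 → posterior Normal(19/48, 15/8)
obs 4: x=3/2 → posterior Normal(17/29, 45/29)
obs 5: x=10 → posterior Normal(67/34, 45/34)
obs 6: x=-7 → posterior Normal(32/39, 15/13)
obs 7: x=-2 → posterior Normal(1/2, 45/44)
obs 8: x=-1/2 → posterior Normal(39/98, 45/49)
obs 9: x=2 → posterior Normal(59/108, 5/6)
obs 10: x=5/2 → posterior Normal(42/59, 45/59)
obs 11: x=-9/2 → posterior Normal(39/128, 45/64)
obs 12: x=2 → posterior Normal(59/138, 15/23)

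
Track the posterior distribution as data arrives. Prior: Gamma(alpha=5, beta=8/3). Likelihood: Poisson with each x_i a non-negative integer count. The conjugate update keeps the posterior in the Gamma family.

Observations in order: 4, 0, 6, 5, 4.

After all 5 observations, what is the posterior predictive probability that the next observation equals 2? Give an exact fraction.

324169265697638834333361885936552675/1539029895051789327699168572100050944

obs 1: x=4 → posterior Gamma(9, 11/3)
obs 2: x=0 → posterior Gamma(9, 14/3)
obs 3: x=6 → posterior Gamma(15, 17/3)
obs 4: x=5 → posterior Gamma(20, 20/3)
obs 5: x=4 → posterior Gamma(24, 23/3)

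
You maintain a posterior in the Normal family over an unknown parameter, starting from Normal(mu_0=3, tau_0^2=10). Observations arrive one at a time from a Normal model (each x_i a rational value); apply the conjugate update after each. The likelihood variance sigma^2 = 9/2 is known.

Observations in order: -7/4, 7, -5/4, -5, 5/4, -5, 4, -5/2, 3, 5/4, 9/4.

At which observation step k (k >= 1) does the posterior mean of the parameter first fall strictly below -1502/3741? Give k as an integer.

k = 6

obs 1: x=-7/4 → posterior Normal(-8/29, 90/29)
obs 2: x=7 → posterior Normal(132/49, 90/49)
obs 3: x=-5/4 → posterior Normal(107/69, 30/23)
obs 4: x=-5 → posterior Normal(7/89, 90/89)
obs 5: x=5/4 → posterior Normal(32/109, 90/109)
obs 6: x=-5 → posterior Normal(-68/129, 30/43)
obs 7: x=4 → posterior Normal(12/149, 90/149)
obs 8: x=-5/2 → posterior Normal(-38/169, 90/169)
obs 9: x=3 → posterior Normal(22/189, 10/21)
obs 10: x=5/4 → posterior Normal(47/209, 90/209)
obs 11: x=9/4 → posterior Normal(92/229, 90/229)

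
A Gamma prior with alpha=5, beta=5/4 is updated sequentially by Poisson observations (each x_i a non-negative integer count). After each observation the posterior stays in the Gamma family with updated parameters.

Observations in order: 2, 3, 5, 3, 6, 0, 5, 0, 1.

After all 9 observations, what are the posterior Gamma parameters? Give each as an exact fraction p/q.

obs 1: x=2 → posterior Gamma(7, 9/4)
obs 2: x=3 → posterior Gamma(10, 13/4)
obs 3: x=5 → posterior Gamma(15, 17/4)
obs 4: x=3 → posterior Gamma(18, 21/4)
obs 5: x=6 → posterior Gamma(24, 25/4)
obs 6: x=0 → posterior Gamma(24, 29/4)
obs 7: x=5 → posterior Gamma(29, 33/4)
obs 8: x=0 → posterior Gamma(29, 37/4)
obs 9: x=1 → posterior Gamma(30, 41/4)

alpha=30, beta=41/4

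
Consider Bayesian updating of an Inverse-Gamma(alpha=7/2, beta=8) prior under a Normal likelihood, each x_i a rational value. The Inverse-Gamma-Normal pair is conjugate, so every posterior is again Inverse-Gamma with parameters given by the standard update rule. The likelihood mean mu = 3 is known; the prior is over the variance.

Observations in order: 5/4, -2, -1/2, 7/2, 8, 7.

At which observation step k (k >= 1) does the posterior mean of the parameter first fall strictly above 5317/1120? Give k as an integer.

obs 1: x=5/4 → posterior Inverse-Gamma(4, 305/32)
obs 2: x=-2 → posterior Inverse-Gamma(9/2, 705/32)
obs 3: x=-1/2 → posterior Inverse-Gamma(5, 901/32)
obs 4: x=7/2 → posterior Inverse-Gamma(11/2, 905/32)
obs 5: x=8 → posterior Inverse-Gamma(6, 1305/32)
obs 6: x=7 → posterior Inverse-Gamma(13/2, 1561/32)

k = 2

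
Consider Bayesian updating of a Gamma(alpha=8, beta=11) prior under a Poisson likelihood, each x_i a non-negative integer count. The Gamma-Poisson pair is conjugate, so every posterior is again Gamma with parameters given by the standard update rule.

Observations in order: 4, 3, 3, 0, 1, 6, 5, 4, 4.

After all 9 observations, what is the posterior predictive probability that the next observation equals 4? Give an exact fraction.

2783688563621888000000000000000000000000000000000000000/34135823067412405261341512451566463326809746506282585241

obs 1: x=4 → posterior Gamma(12, 12)
obs 2: x=3 → posterior Gamma(15, 13)
obs 3: x=3 → posterior Gamma(18, 14)
obs 4: x=0 → posterior Gamma(18, 15)
obs 5: x=1 → posterior Gamma(19, 16)
obs 6: x=6 → posterior Gamma(25, 17)
obs 7: x=5 → posterior Gamma(30, 18)
obs 8: x=4 → posterior Gamma(34, 19)
obs 9: x=4 → posterior Gamma(38, 20)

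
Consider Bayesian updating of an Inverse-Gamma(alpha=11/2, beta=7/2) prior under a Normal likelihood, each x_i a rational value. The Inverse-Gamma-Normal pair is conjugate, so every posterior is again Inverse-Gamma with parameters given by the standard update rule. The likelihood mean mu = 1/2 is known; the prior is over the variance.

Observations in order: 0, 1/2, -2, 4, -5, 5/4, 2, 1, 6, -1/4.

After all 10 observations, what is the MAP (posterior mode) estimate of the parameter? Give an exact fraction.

719/184

obs 1: x=0 → posterior Inverse-Gamma(6, 29/8)
obs 2: x=1/2 → posterior Inverse-Gamma(13/2, 29/8)
obs 3: x=-2 → posterior Inverse-Gamma(7, 27/4)
obs 4: x=4 → posterior Inverse-Gamma(15/2, 103/8)
obs 5: x=-5 → posterior Inverse-Gamma(8, 28)
obs 6: x=5/4 → posterior Inverse-Gamma(17/2, 905/32)
obs 7: x=2 → posterior Inverse-Gamma(9, 941/32)
obs 8: x=1 → posterior Inverse-Gamma(19/2, 945/32)
obs 9: x=6 → posterior Inverse-Gamma(10, 1429/32)
obs 10: x=-1/4 → posterior Inverse-Gamma(21/2, 719/16)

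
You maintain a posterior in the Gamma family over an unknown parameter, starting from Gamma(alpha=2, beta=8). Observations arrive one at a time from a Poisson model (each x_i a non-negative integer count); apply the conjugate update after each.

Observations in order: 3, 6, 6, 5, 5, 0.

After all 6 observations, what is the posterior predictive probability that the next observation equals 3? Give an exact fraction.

obs 1: x=3 → posterior Gamma(5, 9)
obs 2: x=6 → posterior Gamma(11, 10)
obs 3: x=6 → posterior Gamma(17, 11)
obs 4: x=5 → posterior Gamma(22, 12)
obs 5: x=5 → posterior Gamma(27, 13)
obs 6: x=0 → posterior Gamma(27, 14)

3580824175046190138960663673831424/21305673248098231852054595947265625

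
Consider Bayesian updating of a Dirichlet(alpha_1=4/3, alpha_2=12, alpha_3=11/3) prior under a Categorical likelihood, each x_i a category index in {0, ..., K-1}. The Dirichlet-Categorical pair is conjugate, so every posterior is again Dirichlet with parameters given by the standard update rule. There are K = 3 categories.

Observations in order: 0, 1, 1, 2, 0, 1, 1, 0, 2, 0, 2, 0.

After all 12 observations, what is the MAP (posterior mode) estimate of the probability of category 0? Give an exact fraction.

obs 1: x=0 → posterior Dirichlet(7/3, 12, 11/3)
obs 2: x=1 → posterior Dirichlet(7/3, 13, 11/3)
obs 3: x=1 → posterior Dirichlet(7/3, 14, 11/3)
obs 4: x=2 → posterior Dirichlet(7/3, 14, 14/3)
obs 5: x=0 → posterior Dirichlet(10/3, 14, 14/3)
obs 6: x=1 → posterior Dirichlet(10/3, 15, 14/3)
obs 7: x=1 → posterior Dirichlet(10/3, 16, 14/3)
obs 8: x=0 → posterior Dirichlet(13/3, 16, 14/3)
obs 9: x=2 → posterior Dirichlet(13/3, 16, 17/3)
obs 10: x=0 → posterior Dirichlet(16/3, 16, 17/3)
obs 11: x=2 → posterior Dirichlet(16/3, 16, 20/3)
obs 12: x=0 → posterior Dirichlet(19/3, 16, 20/3)

8/39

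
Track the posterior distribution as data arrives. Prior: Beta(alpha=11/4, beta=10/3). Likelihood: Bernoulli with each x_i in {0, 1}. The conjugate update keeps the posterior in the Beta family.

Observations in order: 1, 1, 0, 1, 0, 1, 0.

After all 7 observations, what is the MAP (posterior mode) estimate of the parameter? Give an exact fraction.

obs 1: x=1 → posterior Beta(15/4, 10/3)
obs 2: x=1 → posterior Beta(19/4, 10/3)
obs 3: x=0 → posterior Beta(19/4, 13/3)
obs 4: x=1 → posterior Beta(23/4, 13/3)
obs 5: x=0 → posterior Beta(23/4, 16/3)
obs 6: x=1 → posterior Beta(27/4, 16/3)
obs 7: x=0 → posterior Beta(27/4, 19/3)

69/133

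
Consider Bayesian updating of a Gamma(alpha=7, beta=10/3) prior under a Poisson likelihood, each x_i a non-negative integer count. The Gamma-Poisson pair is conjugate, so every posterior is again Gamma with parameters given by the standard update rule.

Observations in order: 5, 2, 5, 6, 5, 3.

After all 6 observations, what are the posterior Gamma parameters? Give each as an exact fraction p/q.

obs 1: x=5 → posterior Gamma(12, 13/3)
obs 2: x=2 → posterior Gamma(14, 16/3)
obs 3: x=5 → posterior Gamma(19, 19/3)
obs 4: x=6 → posterior Gamma(25, 22/3)
obs 5: x=5 → posterior Gamma(30, 25/3)
obs 6: x=3 → posterior Gamma(33, 28/3)

alpha=33, beta=28/3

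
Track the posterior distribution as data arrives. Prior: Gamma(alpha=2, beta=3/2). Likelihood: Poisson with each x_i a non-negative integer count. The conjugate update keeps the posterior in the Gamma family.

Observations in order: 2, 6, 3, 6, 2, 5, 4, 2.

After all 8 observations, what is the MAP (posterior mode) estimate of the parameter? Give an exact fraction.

62/19

obs 1: x=2 → posterior Gamma(4, 5/2)
obs 2: x=6 → posterior Gamma(10, 7/2)
obs 3: x=3 → posterior Gamma(13, 9/2)
obs 4: x=6 → posterior Gamma(19, 11/2)
obs 5: x=2 → posterior Gamma(21, 13/2)
obs 6: x=5 → posterior Gamma(26, 15/2)
obs 7: x=4 → posterior Gamma(30, 17/2)
obs 8: x=2 → posterior Gamma(32, 19/2)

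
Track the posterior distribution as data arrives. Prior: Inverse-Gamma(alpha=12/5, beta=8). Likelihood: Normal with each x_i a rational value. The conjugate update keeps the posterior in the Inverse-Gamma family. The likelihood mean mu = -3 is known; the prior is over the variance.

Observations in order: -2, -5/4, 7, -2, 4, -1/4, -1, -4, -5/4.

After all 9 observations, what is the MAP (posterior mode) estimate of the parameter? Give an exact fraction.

14855/1264

obs 1: x=-2 → posterior Inverse-Gamma(29/10, 17/2)
obs 2: x=-5/4 → posterior Inverse-Gamma(17/5, 321/32)
obs 3: x=7 → posterior Inverse-Gamma(39/10, 1921/32)
obs 4: x=-2 → posterior Inverse-Gamma(22/5, 1937/32)
obs 5: x=4 → posterior Inverse-Gamma(49/10, 2721/32)
obs 6: x=-1/4 → posterior Inverse-Gamma(27/5, 1421/16)
obs 7: x=-1 → posterior Inverse-Gamma(59/10, 1453/16)
obs 8: x=-4 → posterior Inverse-Gamma(32/5, 1461/16)
obs 9: x=-5/4 → posterior Inverse-Gamma(69/10, 2971/32)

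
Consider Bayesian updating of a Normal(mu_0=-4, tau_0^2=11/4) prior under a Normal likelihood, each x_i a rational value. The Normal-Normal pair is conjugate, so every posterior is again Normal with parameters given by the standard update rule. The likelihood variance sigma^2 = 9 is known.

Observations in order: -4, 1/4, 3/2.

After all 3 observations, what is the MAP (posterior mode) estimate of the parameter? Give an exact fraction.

obs 1: x=-4 → posterior Normal(-4, 99/47)
obs 2: x=1/4 → posterior Normal(-741/232, 99/58)
obs 3: x=3/2 → posterior Normal(-225/92, 33/23)

-225/92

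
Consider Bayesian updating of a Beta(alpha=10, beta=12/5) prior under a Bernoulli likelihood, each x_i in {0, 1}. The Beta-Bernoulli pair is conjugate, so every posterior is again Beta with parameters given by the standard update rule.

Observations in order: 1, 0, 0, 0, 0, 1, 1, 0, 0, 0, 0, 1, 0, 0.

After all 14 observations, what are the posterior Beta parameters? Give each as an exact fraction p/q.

obs 1: x=1 → posterior Beta(11, 12/5)
obs 2: x=0 → posterior Beta(11, 17/5)
obs 3: x=0 → posterior Beta(11, 22/5)
obs 4: x=0 → posterior Beta(11, 27/5)
obs 5: x=0 → posterior Beta(11, 32/5)
obs 6: x=1 → posterior Beta(12, 32/5)
obs 7: x=1 → posterior Beta(13, 32/5)
obs 8: x=0 → posterior Beta(13, 37/5)
obs 9: x=0 → posterior Beta(13, 42/5)
obs 10: x=0 → posterior Beta(13, 47/5)
obs 11: x=0 → posterior Beta(13, 52/5)
obs 12: x=1 → posterior Beta(14, 52/5)
obs 13: x=0 → posterior Beta(14, 57/5)
obs 14: x=0 → posterior Beta(14, 62/5)

alpha=14, beta=62/5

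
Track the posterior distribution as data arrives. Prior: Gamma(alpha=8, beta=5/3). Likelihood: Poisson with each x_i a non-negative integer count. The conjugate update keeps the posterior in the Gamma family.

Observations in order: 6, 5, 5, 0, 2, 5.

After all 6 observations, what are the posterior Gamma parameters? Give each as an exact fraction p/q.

alpha=31, beta=23/3

obs 1: x=6 → posterior Gamma(14, 8/3)
obs 2: x=5 → posterior Gamma(19, 11/3)
obs 3: x=5 → posterior Gamma(24, 14/3)
obs 4: x=0 → posterior Gamma(24, 17/3)
obs 5: x=2 → posterior Gamma(26, 20/3)
obs 6: x=5 → posterior Gamma(31, 23/3)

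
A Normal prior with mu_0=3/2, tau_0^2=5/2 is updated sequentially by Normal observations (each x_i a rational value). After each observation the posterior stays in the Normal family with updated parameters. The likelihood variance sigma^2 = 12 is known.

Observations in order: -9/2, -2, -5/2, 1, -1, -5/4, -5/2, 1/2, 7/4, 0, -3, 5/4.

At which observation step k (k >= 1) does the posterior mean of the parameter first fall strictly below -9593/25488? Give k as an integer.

obs 1: x=-9/2 → posterior Normal(27/58, 60/29)
obs 2: x=-2 → posterior Normal(7/68, 30/17)
obs 3: x=-5/2 → posterior Normal(-3/13, 20/13)
obs 4: x=1 → posterior Normal(-1/11, 15/11)
obs 5: x=-1 → posterior Normal(-9/49, 60/49)
obs 6: x=-5/4 → posterior Normal(-61/216, 10/9)
obs 7: x=-5/2 → posterior Normal(-111/236, 60/59)
obs 8: x=1/2 → posterior Normal(-101/256, 15/16)
obs 9: x=7/4 → posterior Normal(-11/46, 20/23)
obs 10: x=0 → posterior Normal(-33/148, 30/37)
obs 11: x=-3 → posterior Normal(-63/158, 60/79)
obs 12: x=5/4 → posterior Normal(-101/336, 5/7)

k = 7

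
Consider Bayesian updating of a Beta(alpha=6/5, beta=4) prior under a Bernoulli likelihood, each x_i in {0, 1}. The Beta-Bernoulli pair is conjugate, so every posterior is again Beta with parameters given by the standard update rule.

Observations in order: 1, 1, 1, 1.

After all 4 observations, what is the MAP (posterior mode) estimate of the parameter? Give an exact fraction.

7/12

obs 1: x=1 → posterior Beta(11/5, 4)
obs 2: x=1 → posterior Beta(16/5, 4)
obs 3: x=1 → posterior Beta(21/5, 4)
obs 4: x=1 → posterior Beta(26/5, 4)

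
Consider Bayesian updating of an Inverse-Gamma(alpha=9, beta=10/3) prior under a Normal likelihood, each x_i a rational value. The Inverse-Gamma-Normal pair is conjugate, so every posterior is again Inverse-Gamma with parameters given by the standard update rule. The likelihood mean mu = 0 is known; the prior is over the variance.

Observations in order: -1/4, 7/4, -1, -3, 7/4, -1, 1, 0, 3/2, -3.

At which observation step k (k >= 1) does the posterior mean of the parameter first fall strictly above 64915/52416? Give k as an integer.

k = 10

obs 1: x=-1/4 → posterior Inverse-Gamma(19/2, 323/96)
obs 2: x=7/4 → posterior Inverse-Gamma(10, 235/48)
obs 3: x=-1 → posterior Inverse-Gamma(21/2, 259/48)
obs 4: x=-3 → posterior Inverse-Gamma(11, 475/48)
obs 5: x=7/4 → posterior Inverse-Gamma(23/2, 1097/96)
obs 6: x=-1 → posterior Inverse-Gamma(12, 1145/96)
obs 7: x=1 → posterior Inverse-Gamma(25/2, 1193/96)
obs 8: x=0 → posterior Inverse-Gamma(13, 1193/96)
obs 9: x=3/2 → posterior Inverse-Gamma(27/2, 1301/96)
obs 10: x=-3 → posterior Inverse-Gamma(14, 1733/96)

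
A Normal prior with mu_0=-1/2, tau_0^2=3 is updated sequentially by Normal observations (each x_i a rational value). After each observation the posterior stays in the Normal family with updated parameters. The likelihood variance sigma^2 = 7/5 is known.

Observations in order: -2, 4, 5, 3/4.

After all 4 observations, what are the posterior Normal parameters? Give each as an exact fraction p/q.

obs 1: x=-2 → posterior Normal(-67/44, 21/22)
obs 2: x=4 → posterior Normal(53/74, 21/37)
obs 3: x=5 → posterior Normal(203/104, 21/52)
obs 4: x=3/4 → posterior Normal(451/268, 21/67)

mu_0=451/268, tau_0^2=21/67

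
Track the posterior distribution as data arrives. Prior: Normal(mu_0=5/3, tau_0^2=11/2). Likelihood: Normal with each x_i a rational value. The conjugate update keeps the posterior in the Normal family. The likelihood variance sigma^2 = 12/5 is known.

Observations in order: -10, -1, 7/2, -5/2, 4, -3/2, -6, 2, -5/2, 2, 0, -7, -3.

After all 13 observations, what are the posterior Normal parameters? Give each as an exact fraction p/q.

mu_0=-1170/739, tau_0^2=132/739

obs 1: x=-10 → posterior Normal(-510/79, 132/79)
obs 2: x=-1 → posterior Normal(-565/134, 66/67)
obs 3: x=7/2 → posterior Normal(-745/378, 44/63)
obs 4: x=-5/2 → posterior Normal(-255/122, 33/61)
obs 5: x=4 → posterior Normal(-290/299, 132/299)
obs 6: x=-3/2 → posterior Normal(-745/708, 22/59)
obs 7: x=-6 → posterior Normal(-1405/818, 132/409)
obs 8: x=2 → posterior Normal(-1185/928, 33/116)
obs 9: x=-5/2 → posterior Normal(-730/519, 44/173)
obs 10: x=2 → posterior Normal(-310/287, 66/287)
obs 11: x=0 → posterior Normal(-620/629, 132/629)
obs 12: x=-7 → posterior Normal(-335/228, 11/57)
obs 13: x=-3 → posterior Normal(-1170/739, 132/739)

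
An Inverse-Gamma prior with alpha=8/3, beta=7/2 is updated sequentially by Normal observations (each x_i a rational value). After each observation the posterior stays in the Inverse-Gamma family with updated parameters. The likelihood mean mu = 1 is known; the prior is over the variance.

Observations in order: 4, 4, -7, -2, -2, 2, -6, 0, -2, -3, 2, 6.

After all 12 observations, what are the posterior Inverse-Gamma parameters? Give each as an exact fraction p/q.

obs 1: x=4 → posterior Inverse-Gamma(19/6, 8)
obs 2: x=4 → posterior Inverse-Gamma(11/3, 25/2)
obs 3: x=-7 → posterior Inverse-Gamma(25/6, 89/2)
obs 4: x=-2 → posterior Inverse-Gamma(14/3, 49)
obs 5: x=-2 → posterior Inverse-Gamma(31/6, 107/2)
obs 6: x=2 → posterior Inverse-Gamma(17/3, 54)
obs 7: x=-6 → posterior Inverse-Gamma(37/6, 157/2)
obs 8: x=0 → posterior Inverse-Gamma(20/3, 79)
obs 9: x=-2 → posterior Inverse-Gamma(43/6, 167/2)
obs 10: x=-3 → posterior Inverse-Gamma(23/3, 183/2)
obs 11: x=2 → posterior Inverse-Gamma(49/6, 92)
obs 12: x=6 → posterior Inverse-Gamma(26/3, 209/2)

alpha=26/3, beta=209/2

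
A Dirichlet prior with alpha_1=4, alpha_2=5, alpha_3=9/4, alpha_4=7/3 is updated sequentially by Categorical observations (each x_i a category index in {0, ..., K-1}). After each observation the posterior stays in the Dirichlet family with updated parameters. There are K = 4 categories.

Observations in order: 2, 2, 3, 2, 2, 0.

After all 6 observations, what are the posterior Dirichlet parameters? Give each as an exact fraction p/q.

obs 1: x=2 → posterior Dirichlet(4, 5, 13/4, 7/3)
obs 2: x=2 → posterior Dirichlet(4, 5, 17/4, 7/3)
obs 3: x=3 → posterior Dirichlet(4, 5, 17/4, 10/3)
obs 4: x=2 → posterior Dirichlet(4, 5, 21/4, 10/3)
obs 5: x=2 → posterior Dirichlet(4, 5, 25/4, 10/3)
obs 6: x=0 → posterior Dirichlet(5, 5, 25/4, 10/3)

alpha_1=5, alpha_2=5, alpha_3=25/4, alpha_4=10/3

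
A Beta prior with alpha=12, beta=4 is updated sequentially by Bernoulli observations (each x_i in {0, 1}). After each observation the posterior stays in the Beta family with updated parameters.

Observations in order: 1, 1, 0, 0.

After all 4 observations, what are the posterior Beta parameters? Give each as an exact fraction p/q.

alpha=14, beta=6

obs 1: x=1 → posterior Beta(13, 4)
obs 2: x=1 → posterior Beta(14, 4)
obs 3: x=0 → posterior Beta(14, 5)
obs 4: x=0 → posterior Beta(14, 6)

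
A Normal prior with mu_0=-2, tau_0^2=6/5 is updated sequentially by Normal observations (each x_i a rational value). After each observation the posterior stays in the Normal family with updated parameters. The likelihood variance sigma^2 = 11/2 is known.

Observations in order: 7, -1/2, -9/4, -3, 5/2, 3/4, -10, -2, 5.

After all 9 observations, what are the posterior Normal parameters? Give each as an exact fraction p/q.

mu_0=-140/163, tau_0^2=66/163

obs 1: x=7 → posterior Normal(-26/67, 66/67)
obs 2: x=-1/2 → posterior Normal(-32/79, 66/79)
obs 3: x=-9/4 → posterior Normal(-59/91, 66/91)
obs 4: x=-3 → posterior Normal(-95/103, 66/103)
obs 5: x=5/2 → posterior Normal(-13/23, 66/115)
obs 6: x=3/4 → posterior Normal(-56/127, 66/127)
obs 7: x=-10 → posterior Normal(-176/139, 66/139)
obs 8: x=-2 → posterior Normal(-200/151, 66/151)
obs 9: x=5 → posterior Normal(-140/163, 66/163)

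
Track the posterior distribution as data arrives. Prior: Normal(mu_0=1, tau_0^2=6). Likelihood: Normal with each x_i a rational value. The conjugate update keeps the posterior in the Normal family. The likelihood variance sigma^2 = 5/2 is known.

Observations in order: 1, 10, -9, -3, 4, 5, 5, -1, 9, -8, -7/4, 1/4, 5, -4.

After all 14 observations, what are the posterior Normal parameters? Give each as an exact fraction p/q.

obs 1: x=1 → posterior Normal(1, 30/17)
obs 2: x=10 → posterior Normal(137/29, 30/29)
obs 3: x=-9 → posterior Normal(29/41, 30/41)
obs 4: x=-3 → posterior Normal(-7/53, 30/53)
obs 5: x=4 → posterior Normal(41/65, 6/13)
obs 6: x=5 → posterior Normal(101/77, 30/77)
obs 7: x=5 → posterior Normal(161/89, 30/89)
obs 8: x=-1 → posterior Normal(149/101, 30/101)
obs 9: x=9 → posterior Normal(257/113, 30/113)
obs 10: x=-8 → posterior Normal(161/125, 6/25)
obs 11: x=-7/4 → posterior Normal(140/137, 30/137)
obs 12: x=1/4 → posterior Normal(143/149, 30/149)
obs 13: x=5 → posterior Normal(29/23, 30/161)
obs 14: x=-4 → posterior Normal(155/173, 30/173)

mu_0=155/173, tau_0^2=30/173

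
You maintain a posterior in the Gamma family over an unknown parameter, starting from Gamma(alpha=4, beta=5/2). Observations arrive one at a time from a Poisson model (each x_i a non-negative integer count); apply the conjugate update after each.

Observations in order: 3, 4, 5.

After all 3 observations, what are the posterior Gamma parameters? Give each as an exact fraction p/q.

obs 1: x=3 → posterior Gamma(7, 7/2)
obs 2: x=4 → posterior Gamma(11, 9/2)
obs 3: x=5 → posterior Gamma(16, 11/2)

alpha=16, beta=11/2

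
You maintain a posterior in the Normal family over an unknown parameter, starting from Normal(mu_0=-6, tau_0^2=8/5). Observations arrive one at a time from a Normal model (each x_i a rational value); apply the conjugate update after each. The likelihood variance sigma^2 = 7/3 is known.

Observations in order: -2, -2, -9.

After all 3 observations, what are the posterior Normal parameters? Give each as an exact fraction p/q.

obs 1: x=-2 → posterior Normal(-258/59, 56/59)
obs 2: x=-2 → posterior Normal(-306/83, 56/83)
obs 3: x=-9 → posterior Normal(-522/107, 56/107)

mu_0=-522/107, tau_0^2=56/107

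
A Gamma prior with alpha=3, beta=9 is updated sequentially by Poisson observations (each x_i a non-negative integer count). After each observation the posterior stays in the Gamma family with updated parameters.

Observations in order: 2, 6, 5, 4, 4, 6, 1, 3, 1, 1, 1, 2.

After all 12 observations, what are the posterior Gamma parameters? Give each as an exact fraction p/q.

obs 1: x=2 → posterior Gamma(5, 10)
obs 2: x=6 → posterior Gamma(11, 11)
obs 3: x=5 → posterior Gamma(16, 12)
obs 4: x=4 → posterior Gamma(20, 13)
obs 5: x=4 → posterior Gamma(24, 14)
obs 6: x=6 → posterior Gamma(30, 15)
obs 7: x=1 → posterior Gamma(31, 16)
obs 8: x=3 → posterior Gamma(34, 17)
obs 9: x=1 → posterior Gamma(35, 18)
obs 10: x=1 → posterior Gamma(36, 19)
obs 11: x=1 → posterior Gamma(37, 20)
obs 12: x=2 → posterior Gamma(39, 21)

alpha=39, beta=21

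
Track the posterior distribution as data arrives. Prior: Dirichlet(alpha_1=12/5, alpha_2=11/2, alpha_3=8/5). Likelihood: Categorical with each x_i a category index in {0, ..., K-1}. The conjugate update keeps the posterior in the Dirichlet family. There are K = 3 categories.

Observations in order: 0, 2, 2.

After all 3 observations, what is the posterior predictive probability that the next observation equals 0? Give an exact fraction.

34/125

obs 1: x=0 → posterior Dirichlet(17/5, 11/2, 8/5)
obs 2: x=2 → posterior Dirichlet(17/5, 11/2, 13/5)
obs 3: x=2 → posterior Dirichlet(17/5, 11/2, 18/5)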